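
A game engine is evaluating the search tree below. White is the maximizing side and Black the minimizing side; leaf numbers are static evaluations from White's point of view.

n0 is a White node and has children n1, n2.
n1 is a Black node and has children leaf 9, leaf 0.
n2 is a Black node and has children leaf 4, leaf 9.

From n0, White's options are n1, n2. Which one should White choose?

n2

n1 (Black): min(9, 0) = 0
n2 (Black): min(4, 9) = 4
n0 (White): max(0, 4) = 4
White at n0 wants the highest of {n1=0, n2=4}, so chooses n2.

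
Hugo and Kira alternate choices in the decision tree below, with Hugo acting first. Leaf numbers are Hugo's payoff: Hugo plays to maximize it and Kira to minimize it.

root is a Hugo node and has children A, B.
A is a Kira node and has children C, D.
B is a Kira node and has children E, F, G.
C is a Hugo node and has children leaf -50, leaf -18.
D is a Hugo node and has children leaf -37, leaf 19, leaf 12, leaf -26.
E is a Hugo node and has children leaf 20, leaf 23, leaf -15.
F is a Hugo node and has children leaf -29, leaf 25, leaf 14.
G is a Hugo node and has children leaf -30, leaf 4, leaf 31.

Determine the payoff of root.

C (Hugo): max(-50, -18) = -18
D (Hugo): max(-37, 19, 12, -26) = 19
A (Kira): min(-18, 19) = -18
E (Hugo): max(20, 23, -15) = 23
F (Hugo): max(-29, 25, 14) = 25
G (Hugo): max(-30, 4, 31) = 31
B (Kira): min(23, 25, 31) = 23
root (Hugo): max(-18, 23) = 23

23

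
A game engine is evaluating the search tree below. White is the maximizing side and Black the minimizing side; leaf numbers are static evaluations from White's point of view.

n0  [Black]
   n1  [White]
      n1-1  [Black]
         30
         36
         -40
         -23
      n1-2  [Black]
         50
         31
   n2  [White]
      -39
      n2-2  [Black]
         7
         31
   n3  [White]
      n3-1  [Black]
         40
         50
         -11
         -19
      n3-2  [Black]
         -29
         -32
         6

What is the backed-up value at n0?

n1-1 (Black): min(30, 36, -40, -23) = -40
n1-2 (Black): min(50, 31) = 31
n1 (White): max(-40, 31) = 31
n2-2 (Black): min(7, 31) = 7
n2 (White): max(-39, 7) = 7
n3-1 (Black): min(40, 50, -11, -19) = -19
n3-2 (Black): min(-29, -32, 6) = -32
n3 (White): max(-19, -32) = -19
n0 (Black): min(31, 7, -19) = -19

-19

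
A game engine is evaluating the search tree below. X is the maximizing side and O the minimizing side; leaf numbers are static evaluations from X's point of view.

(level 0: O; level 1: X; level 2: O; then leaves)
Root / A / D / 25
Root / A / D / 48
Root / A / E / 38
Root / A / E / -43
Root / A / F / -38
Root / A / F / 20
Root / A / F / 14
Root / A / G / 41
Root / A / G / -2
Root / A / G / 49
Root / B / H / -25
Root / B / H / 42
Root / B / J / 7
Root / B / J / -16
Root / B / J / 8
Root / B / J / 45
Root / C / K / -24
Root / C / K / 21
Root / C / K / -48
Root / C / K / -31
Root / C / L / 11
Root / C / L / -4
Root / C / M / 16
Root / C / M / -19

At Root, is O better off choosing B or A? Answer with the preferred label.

B

H (O): min(-25, 42) = -25
J (O): min(7, -16, 8, 45) = -16
B (X): max(-25, -16) = -16
D (O): min(25, 48) = 25
E (O): min(38, -43) = -43
F (O): min(-38, 20, 14) = -38
G (O): min(41, -2, 49) = -2
A (X): max(25, -43, -38, -2) = 25
O prefers the lower value; B=-16, A=25. B is better since -16 < 25.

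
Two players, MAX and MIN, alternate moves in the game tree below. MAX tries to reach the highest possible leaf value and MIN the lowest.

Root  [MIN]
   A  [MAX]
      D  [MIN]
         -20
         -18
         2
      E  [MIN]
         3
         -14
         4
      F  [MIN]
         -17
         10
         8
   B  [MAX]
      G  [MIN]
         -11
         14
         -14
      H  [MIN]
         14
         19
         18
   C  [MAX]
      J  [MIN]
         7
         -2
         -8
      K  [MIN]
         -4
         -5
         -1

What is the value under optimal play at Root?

-14

D (MIN): min(-20, -18, 2) = -20
E (MIN): min(3, -14, 4) = -14
F (MIN): min(-17, 10, 8) = -17
A (MAX): max(-20, -14, -17) = -14
G (MIN): min(-11, 14, -14) = -14
H (MIN): min(14, 19, 18) = 14
B (MAX): max(-14, 14) = 14
J (MIN): min(7, -2, -8) = -8
K (MIN): min(-4, -5, -1) = -5
C (MAX): max(-8, -5) = -5
Root (MIN): min(-14, 14, -5) = -14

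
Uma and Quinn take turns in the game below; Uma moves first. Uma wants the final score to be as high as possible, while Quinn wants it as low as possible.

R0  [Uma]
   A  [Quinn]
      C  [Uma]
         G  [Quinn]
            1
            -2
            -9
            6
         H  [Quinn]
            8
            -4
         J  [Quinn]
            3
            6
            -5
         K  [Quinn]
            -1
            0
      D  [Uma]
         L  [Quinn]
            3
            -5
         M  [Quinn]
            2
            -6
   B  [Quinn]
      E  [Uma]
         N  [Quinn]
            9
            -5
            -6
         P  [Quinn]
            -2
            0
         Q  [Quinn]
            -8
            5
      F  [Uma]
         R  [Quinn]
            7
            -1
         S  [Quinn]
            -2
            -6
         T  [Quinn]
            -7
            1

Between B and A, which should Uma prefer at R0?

B

N (Quinn): min(9, -5, -6) = -6
P (Quinn): min(-2, 0) = -2
Q (Quinn): min(-8, 5) = -8
E (Uma): max(-6, -2, -8) = -2
R (Quinn): min(7, -1) = -1
S (Quinn): min(-2, -6) = -6
T (Quinn): min(-7, 1) = -7
F (Uma): max(-1, -6, -7) = -1
B (Quinn): min(-2, -1) = -2
G (Quinn): min(1, -2, -9, 6) = -9
H (Quinn): min(8, -4) = -4
J (Quinn): min(3, 6, -5) = -5
K (Quinn): min(-1, 0) = -1
C (Uma): max(-9, -4, -5, -1) = -1
L (Quinn): min(3, -5) = -5
M (Quinn): min(2, -6) = -6
D (Uma): max(-5, -6) = -5
A (Quinn): min(-1, -5) = -5
Uma prefers the higher value; B=-2, A=-5. B is better since -2 > -5.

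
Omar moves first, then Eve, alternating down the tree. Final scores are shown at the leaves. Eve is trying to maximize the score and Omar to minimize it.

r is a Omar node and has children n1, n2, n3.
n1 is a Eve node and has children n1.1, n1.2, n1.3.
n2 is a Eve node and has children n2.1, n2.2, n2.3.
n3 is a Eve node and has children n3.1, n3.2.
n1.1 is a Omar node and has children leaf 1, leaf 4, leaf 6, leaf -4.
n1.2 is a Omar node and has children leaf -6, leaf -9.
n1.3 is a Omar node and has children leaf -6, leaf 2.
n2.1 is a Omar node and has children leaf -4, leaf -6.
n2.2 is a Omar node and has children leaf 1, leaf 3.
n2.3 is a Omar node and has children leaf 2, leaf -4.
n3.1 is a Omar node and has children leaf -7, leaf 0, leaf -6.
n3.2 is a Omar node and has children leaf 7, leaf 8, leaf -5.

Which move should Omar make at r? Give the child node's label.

n3

n1.1 (Omar): min(1, 4, 6, -4) = -4
n1.2 (Omar): min(-6, -9) = -9
n1.3 (Omar): min(-6, 2) = -6
n1 (Eve): max(-4, -9, -6) = -4
n2.1 (Omar): min(-4, -6) = -6
n2.2 (Omar): min(1, 3) = 1
n2.3 (Omar): min(2, -4) = -4
n2 (Eve): max(-6, 1, -4) = 1
n3.1 (Omar): min(-7, 0, -6) = -7
n3.2 (Omar): min(7, 8, -5) = -5
n3 (Eve): max(-7, -5) = -5
r (Omar): min(-4, 1, -5) = -5
Omar at r wants the lowest of {n1=-4, n2=1, n3=-5}, so chooses n3.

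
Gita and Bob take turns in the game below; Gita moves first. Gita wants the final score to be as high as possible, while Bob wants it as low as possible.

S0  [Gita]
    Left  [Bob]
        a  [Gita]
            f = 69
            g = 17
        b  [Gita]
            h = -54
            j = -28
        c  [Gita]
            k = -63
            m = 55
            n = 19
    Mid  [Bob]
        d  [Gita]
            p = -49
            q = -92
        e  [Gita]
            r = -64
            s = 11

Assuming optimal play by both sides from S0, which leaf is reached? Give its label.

j

a (Gita): max(69, 17) = 69
b (Gita): max(-54, -28) = -28
c (Gita): max(-63, 55, 19) = 55
Left (Bob): min(69, -28, 55) = -28
d (Gita): max(-49, -92) = -49
e (Gita): max(-64, 11) = 11
Mid (Bob): min(-49, 11) = -49
S0 (Gita): max(-28, -49) = -28
At S0, Gita picks Left (highest: -28).
At Left, Bob picks b (lowest: -28).
At b, Gita picks j (highest: -28).
Terminal value -28.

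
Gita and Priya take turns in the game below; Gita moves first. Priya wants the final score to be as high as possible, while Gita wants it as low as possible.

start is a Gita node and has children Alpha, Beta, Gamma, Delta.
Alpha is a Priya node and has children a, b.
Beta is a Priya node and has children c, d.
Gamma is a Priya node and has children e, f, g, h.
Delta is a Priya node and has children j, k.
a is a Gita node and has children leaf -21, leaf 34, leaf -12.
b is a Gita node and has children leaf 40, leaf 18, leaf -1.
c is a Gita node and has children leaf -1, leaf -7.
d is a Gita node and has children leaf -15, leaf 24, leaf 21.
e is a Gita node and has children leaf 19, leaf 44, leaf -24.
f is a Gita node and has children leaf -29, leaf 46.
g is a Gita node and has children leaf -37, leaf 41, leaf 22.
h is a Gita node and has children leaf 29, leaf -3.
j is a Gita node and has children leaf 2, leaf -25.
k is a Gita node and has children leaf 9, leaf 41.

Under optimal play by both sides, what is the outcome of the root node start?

-7

a (Gita): min(-21, 34, -12) = -21
b (Gita): min(40, 18, -1) = -1
Alpha (Priya): max(-21, -1) = -1
c (Gita): min(-1, -7) = -7
d (Gita): min(-15, 24, 21) = -15
Beta (Priya): max(-7, -15) = -7
e (Gita): min(19, 44, -24) = -24
f (Gita): min(-29, 46) = -29
g (Gita): min(-37, 41, 22) = -37
h (Gita): min(29, -3) = -3
Gamma (Priya): max(-24, -29, -37, -3) = -3
j (Gita): min(2, -25) = -25
k (Gita): min(9, 41) = 9
Delta (Priya): max(-25, 9) = 9
start (Gita): min(-1, -7, -3, 9) = -7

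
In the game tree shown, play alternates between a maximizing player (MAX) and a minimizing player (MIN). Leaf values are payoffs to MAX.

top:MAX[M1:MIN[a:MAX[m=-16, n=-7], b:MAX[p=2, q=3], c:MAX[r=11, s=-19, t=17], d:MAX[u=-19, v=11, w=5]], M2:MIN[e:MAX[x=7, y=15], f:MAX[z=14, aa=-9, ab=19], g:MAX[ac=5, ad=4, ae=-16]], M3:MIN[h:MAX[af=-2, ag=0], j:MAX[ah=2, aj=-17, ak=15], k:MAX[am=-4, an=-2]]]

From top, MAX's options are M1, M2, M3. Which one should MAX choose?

a (MAX): max(-16, -7) = -7
b (MAX): max(2, 3) = 3
c (MAX): max(11, -19, 17) = 17
d (MAX): max(-19, 11, 5) = 11
M1 (MIN): min(-7, 3, 17, 11) = -7
e (MAX): max(7, 15) = 15
f (MAX): max(14, -9, 19) = 19
g (MAX): max(5, 4, -16) = 5
M2 (MIN): min(15, 19, 5) = 5
h (MAX): max(-2, 0) = 0
j (MAX): max(2, -17, 15) = 15
k (MAX): max(-4, -2) = -2
M3 (MIN): min(0, 15, -2) = -2
top (MAX): max(-7, 5, -2) = 5
MAX at top wants the highest of {M1=-7, M2=5, M3=-2}, so chooses M2.

M2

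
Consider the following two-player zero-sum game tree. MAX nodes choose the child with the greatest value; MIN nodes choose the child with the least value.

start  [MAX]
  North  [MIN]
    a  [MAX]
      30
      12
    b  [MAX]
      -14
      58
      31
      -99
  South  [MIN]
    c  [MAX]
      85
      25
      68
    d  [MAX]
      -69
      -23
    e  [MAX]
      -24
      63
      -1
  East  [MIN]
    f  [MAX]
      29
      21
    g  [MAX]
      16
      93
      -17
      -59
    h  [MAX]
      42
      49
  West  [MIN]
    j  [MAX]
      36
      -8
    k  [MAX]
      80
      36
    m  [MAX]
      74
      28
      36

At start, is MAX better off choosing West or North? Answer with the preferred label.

West

j (MAX): max(36, -8) = 36
k (MAX): max(80, 36) = 80
m (MAX): max(74, 28, 36) = 74
West (MIN): min(36, 80, 74) = 36
a (MAX): max(30, 12) = 30
b (MAX): max(-14, 58, 31, -99) = 58
North (MIN): min(30, 58) = 30
MAX prefers the higher value; West=36, North=30. West is better since 36 > 30.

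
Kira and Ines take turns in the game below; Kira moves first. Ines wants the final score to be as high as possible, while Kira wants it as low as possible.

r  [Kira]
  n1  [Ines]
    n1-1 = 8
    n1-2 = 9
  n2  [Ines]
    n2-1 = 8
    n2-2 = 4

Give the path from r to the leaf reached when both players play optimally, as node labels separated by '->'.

n1 (Ines): max(8, 9) = 9
n2 (Ines): max(8, 4) = 8
r (Kira): min(9, 8) = 8
At r, Kira picks n2 (lowest: 8).
At n2, Ines picks n2-1 (highest: 8).
Terminal value 8.

r -> n2 -> n2-1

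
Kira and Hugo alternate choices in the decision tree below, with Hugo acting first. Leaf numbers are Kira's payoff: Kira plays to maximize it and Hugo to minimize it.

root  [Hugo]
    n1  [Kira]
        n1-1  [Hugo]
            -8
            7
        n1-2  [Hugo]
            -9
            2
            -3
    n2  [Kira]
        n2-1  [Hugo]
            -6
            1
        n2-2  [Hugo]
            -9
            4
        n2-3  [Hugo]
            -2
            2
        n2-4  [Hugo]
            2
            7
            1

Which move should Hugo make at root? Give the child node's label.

n1

n1-1 (Hugo): min(-8, 7) = -8
n1-2 (Hugo): min(-9, 2, -3) = -9
n1 (Kira): max(-8, -9) = -8
n2-1 (Hugo): min(-6, 1) = -6
n2-2 (Hugo): min(-9, 4) = -9
n2-3 (Hugo): min(-2, 2) = -2
n2-4 (Hugo): min(2, 7, 1) = 1
n2 (Kira): max(-6, -9, -2, 1) = 1
root (Hugo): min(-8, 1) = -8
Hugo at root wants the lowest of {n1=-8, n2=1}, so chooses n1.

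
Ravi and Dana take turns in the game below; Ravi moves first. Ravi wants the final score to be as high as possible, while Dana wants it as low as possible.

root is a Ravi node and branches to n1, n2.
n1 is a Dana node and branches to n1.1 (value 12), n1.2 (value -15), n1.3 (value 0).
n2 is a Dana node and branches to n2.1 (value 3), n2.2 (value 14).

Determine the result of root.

3

n1 (Dana): min(12, -15, 0) = -15
n2 (Dana): min(3, 14) = 3
root (Ravi): max(-15, 3) = 3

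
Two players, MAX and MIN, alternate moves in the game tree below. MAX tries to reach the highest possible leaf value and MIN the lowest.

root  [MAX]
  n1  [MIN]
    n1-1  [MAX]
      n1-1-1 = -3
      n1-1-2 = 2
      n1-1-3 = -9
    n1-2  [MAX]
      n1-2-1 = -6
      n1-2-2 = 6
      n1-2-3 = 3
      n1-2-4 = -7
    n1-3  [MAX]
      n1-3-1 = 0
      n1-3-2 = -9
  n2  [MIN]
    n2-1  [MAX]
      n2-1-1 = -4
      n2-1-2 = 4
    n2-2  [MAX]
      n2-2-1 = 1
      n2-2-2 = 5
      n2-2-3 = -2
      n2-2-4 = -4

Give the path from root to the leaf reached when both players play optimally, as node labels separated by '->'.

root -> n2 -> n2-1 -> n2-1-2

n1-1 (MAX): max(-3, 2, -9) = 2
n1-2 (MAX): max(-6, 6, 3, -7) = 6
n1-3 (MAX): max(0, -9) = 0
n1 (MIN): min(2, 6, 0) = 0
n2-1 (MAX): max(-4, 4) = 4
n2-2 (MAX): max(1, 5, -2, -4) = 5
n2 (MIN): min(4, 5) = 4
root (MAX): max(0, 4) = 4
At root, MAX picks n2 (highest: 4).
At n2, MIN picks n2-1 (lowest: 4).
At n2-1, MAX picks n2-1-2 (highest: 4).
Terminal value 4.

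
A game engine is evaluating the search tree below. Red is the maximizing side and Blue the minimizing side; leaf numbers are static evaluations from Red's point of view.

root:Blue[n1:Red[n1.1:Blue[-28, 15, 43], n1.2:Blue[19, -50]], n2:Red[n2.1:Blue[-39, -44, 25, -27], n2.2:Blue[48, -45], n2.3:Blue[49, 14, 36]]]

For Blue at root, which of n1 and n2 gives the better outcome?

n1.1 (Blue): min(-28, 15, 43) = -28
n1.2 (Blue): min(19, -50) = -50
n1 (Red): max(-28, -50) = -28
n2.1 (Blue): min(-39, -44, 25, -27) = -44
n2.2 (Blue): min(48, -45) = -45
n2.3 (Blue): min(49, 14, 36) = 14
n2 (Red): max(-44, -45, 14) = 14
Blue prefers the lower value; n1=-28, n2=14. n1 is better since -28 < 14.

n1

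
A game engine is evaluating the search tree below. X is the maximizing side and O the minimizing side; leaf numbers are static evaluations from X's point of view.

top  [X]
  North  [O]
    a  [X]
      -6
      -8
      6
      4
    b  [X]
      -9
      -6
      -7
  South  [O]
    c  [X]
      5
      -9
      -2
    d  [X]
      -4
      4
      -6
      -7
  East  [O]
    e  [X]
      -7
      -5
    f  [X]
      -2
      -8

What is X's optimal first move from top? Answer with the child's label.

South

a (X): max(-6, -8, 6, 4) = 6
b (X): max(-9, -6, -7) = -6
North (O): min(6, -6) = -6
c (X): max(5, -9, -2) = 5
d (X): max(-4, 4, -6, -7) = 4
South (O): min(5, 4) = 4
e (X): max(-7, -5) = -5
f (X): max(-2, -8) = -2
East (O): min(-5, -2) = -5
top (X): max(-6, 4, -5) = 4
X at top wants the highest of {North=-6, South=4, East=-5}, so chooses South.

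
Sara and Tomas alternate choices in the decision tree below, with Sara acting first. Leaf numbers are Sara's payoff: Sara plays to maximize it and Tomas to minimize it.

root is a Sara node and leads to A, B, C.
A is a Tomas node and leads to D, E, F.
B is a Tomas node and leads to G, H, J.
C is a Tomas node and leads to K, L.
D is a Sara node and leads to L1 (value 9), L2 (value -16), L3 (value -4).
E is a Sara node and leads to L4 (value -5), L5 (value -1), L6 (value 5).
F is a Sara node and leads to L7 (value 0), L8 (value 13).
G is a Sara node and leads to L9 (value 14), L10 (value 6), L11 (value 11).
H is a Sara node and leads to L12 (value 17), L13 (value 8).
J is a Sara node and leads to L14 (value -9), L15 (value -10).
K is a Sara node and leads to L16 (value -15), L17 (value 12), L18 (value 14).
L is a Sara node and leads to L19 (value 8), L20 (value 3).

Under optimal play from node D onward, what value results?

9

D (Sara): max(9, -16, -4) = 9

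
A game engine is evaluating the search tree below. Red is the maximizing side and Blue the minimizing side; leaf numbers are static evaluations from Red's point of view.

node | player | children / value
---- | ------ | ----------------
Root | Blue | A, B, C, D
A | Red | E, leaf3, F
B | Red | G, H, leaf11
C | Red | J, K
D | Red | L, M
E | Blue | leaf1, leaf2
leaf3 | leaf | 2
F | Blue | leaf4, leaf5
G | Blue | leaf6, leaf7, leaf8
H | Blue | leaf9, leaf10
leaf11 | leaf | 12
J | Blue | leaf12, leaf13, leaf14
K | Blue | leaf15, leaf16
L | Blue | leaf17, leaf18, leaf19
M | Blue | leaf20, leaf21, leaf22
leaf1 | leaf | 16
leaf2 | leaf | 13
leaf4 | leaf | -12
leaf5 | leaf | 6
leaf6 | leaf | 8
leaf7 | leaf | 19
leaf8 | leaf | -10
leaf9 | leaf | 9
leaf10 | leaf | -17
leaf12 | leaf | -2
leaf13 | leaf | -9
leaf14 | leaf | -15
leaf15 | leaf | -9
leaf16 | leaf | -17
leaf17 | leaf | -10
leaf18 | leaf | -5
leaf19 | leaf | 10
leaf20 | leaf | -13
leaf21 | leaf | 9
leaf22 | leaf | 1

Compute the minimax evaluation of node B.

G (Blue): min(8, 19, -10) = -10
H (Blue): min(9, -17) = -17
B (Red): max(-10, -17, 12) = 12

12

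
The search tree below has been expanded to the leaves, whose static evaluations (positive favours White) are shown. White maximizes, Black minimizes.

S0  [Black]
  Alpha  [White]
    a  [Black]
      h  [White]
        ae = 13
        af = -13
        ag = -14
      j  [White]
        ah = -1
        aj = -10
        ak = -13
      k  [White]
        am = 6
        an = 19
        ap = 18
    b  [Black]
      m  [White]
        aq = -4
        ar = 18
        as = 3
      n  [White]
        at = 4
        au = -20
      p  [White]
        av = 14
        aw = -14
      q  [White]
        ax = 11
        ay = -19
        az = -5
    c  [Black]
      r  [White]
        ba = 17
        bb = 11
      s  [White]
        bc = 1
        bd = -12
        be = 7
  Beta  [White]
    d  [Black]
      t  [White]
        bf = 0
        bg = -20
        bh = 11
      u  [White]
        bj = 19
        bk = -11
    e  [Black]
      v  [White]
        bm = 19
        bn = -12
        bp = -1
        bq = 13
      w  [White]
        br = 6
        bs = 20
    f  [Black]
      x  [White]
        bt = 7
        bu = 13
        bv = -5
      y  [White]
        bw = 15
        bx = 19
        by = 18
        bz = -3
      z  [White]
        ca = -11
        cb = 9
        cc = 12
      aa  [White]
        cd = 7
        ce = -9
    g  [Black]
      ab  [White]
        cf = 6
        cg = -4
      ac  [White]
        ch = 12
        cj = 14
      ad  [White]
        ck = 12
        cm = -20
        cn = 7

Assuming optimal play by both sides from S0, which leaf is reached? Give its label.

be

h (White): max(13, -13, -14) = 13
j (White): max(-1, -10, -13) = -1
k (White): max(6, 19, 18) = 19
a (Black): min(13, -1, 19) = -1
m (White): max(-4, 18, 3) = 18
n (White): max(4, -20) = 4
p (White): max(14, -14) = 14
q (White): max(11, -19, -5) = 11
b (Black): min(18, 4, 14, 11) = 4
r (White): max(17, 11) = 17
s (White): max(1, -12, 7) = 7
c (Black): min(17, 7) = 7
Alpha (White): max(-1, 4, 7) = 7
t (White): max(0, -20, 11) = 11
u (White): max(19, -11) = 19
d (Black): min(11, 19) = 11
v (White): max(19, -12, -1, 13) = 19
w (White): max(6, 20) = 20
e (Black): min(19, 20) = 19
x (White): max(7, 13, -5) = 13
y (White): max(15, 19, 18, -3) = 19
z (White): max(-11, 9, 12) = 12
aa (White): max(7, -9) = 7
f (Black): min(13, 19, 12, 7) = 7
ab (White): max(6, -4) = 6
ac (White): max(12, 14) = 14
ad (White): max(12, -20, 7) = 12
g (Black): min(6, 14, 12) = 6
Beta (White): max(11, 19, 7, 6) = 19
S0 (Black): min(7, 19) = 7
At S0, Black picks Alpha (lowest: 7).
At Alpha, White picks c (highest: 7).
At c, Black picks s (lowest: 7).
At s, White picks be (highest: 7).
Terminal value 7.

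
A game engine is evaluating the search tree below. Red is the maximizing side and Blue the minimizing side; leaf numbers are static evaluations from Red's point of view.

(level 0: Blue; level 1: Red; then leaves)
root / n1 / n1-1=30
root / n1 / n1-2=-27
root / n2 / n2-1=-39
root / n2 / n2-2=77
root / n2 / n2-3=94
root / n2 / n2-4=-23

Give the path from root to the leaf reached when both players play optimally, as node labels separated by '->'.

root -> n1 -> n1-1

n1 (Red): max(30, -27) = 30
n2 (Red): max(-39, 77, 94, -23) = 94
root (Blue): min(30, 94) = 30
At root, Blue picks n1 (lowest: 30).
At n1, Red picks n1-1 (highest: 30).
Terminal value 30.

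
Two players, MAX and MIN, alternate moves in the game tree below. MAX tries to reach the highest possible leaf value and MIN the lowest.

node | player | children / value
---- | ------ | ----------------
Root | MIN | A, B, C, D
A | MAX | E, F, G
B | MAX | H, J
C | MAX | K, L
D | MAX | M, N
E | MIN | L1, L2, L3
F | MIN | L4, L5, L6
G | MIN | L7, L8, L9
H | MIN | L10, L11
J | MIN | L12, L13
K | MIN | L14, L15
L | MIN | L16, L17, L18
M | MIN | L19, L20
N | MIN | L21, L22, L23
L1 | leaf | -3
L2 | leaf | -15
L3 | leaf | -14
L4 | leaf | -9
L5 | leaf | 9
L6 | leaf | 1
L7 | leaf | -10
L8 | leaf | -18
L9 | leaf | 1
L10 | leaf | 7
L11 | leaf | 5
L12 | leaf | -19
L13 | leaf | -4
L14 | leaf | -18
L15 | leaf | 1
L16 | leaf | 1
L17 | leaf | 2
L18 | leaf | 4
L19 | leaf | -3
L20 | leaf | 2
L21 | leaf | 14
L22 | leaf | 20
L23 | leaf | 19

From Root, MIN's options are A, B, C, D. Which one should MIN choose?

A

E (MIN): min(-3, -15, -14) = -15
F (MIN): min(-9, 9, 1) = -9
G (MIN): min(-10, -18, 1) = -18
A (MAX): max(-15, -9, -18) = -9
H (MIN): min(7, 5) = 5
J (MIN): min(-19, -4) = -19
B (MAX): max(5, -19) = 5
K (MIN): min(-18, 1) = -18
L (MIN): min(1, 2, 4) = 1
C (MAX): max(-18, 1) = 1
M (MIN): min(-3, 2) = -3
N (MIN): min(14, 20, 19) = 14
D (MAX): max(-3, 14) = 14
Root (MIN): min(-9, 5, 1, 14) = -9
MIN at Root wants the lowest of {A=-9, B=5, C=1, D=14}, so chooses A.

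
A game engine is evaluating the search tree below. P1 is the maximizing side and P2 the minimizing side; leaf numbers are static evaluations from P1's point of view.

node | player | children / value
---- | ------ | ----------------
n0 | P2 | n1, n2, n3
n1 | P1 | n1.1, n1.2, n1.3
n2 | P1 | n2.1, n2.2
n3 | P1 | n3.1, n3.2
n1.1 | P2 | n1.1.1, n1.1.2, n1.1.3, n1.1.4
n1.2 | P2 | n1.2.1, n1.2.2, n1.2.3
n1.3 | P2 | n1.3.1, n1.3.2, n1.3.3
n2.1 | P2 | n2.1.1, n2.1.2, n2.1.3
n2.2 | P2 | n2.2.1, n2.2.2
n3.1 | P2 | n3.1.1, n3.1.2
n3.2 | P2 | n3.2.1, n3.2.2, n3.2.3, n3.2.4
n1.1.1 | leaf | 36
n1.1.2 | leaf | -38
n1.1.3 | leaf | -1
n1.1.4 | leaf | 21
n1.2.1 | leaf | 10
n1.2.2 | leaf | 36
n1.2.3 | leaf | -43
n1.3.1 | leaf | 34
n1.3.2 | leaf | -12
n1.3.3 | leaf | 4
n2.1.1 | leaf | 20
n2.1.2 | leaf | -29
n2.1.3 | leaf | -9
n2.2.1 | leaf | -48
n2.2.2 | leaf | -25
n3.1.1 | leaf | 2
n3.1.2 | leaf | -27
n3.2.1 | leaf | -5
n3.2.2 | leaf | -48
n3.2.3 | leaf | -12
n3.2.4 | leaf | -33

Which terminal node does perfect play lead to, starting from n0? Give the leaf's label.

n1.1 (P2): min(36, -38, -1, 21) = -38
n1.2 (P2): min(10, 36, -43) = -43
n1.3 (P2): min(34, -12, 4) = -12
n1 (P1): max(-38, -43, -12) = -12
n2.1 (P2): min(20, -29, -9) = -29
n2.2 (P2): min(-48, -25) = -48
n2 (P1): max(-29, -48) = -29
n3.1 (P2): min(2, -27) = -27
n3.2 (P2): min(-5, -48, -12, -33) = -48
n3 (P1): max(-27, -48) = -27
n0 (P2): min(-12, -29, -27) = -29
At n0, P2 picks n2 (lowest: -29).
At n2, P1 picks n2.1 (highest: -29).
At n2.1, P2 picks n2.1.2 (lowest: -29).
Terminal value -29.

n2.1.2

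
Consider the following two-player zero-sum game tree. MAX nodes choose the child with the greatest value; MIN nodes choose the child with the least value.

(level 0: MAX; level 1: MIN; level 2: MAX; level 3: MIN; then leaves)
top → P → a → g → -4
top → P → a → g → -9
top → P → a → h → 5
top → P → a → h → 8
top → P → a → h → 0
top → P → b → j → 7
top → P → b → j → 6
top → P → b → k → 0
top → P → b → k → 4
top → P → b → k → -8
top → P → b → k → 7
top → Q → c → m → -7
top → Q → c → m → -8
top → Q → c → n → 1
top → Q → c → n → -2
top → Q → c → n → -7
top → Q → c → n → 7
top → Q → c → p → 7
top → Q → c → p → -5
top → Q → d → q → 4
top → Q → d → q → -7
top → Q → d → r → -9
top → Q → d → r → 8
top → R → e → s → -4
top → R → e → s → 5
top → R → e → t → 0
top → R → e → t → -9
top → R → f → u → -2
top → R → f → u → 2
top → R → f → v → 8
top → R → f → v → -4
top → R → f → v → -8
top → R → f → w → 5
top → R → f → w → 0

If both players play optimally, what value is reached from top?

g (MIN): min(-4, -9) = -9
h (MIN): min(5, 8, 0) = 0
a (MAX): max(-9, 0) = 0
j (MIN): min(7, 6) = 6
k (MIN): min(0, 4, -8, 7) = -8
b (MAX): max(6, -8) = 6
P (MIN): min(0, 6) = 0
m (MIN): min(-7, -8) = -8
n (MIN): min(1, -2, -7, 7) = -7
p (MIN): min(7, -5) = -5
c (MAX): max(-8, -7, -5) = -5
q (MIN): min(4, -7) = -7
r (MIN): min(-9, 8) = -9
d (MAX): max(-7, -9) = -7
Q (MIN): min(-5, -7) = -7
s (MIN): min(-4, 5) = -4
t (MIN): min(0, -9) = -9
e (MAX): max(-4, -9) = -4
u (MIN): min(-2, 2) = -2
v (MIN): min(8, -4, -8) = -8
w (MIN): min(5, 0) = 0
f (MAX): max(-2, -8, 0) = 0
R (MIN): min(-4, 0) = -4
top (MAX): max(0, -7, -4) = 0

0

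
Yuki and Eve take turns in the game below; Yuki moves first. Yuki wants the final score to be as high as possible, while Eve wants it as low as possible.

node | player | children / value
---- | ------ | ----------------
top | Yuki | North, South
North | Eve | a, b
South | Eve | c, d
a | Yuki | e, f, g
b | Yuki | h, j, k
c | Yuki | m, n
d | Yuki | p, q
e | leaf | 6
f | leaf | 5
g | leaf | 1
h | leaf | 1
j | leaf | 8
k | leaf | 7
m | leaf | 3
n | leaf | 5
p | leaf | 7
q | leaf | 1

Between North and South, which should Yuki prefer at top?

North

a (Yuki): max(6, 5, 1) = 6
b (Yuki): max(1, 8, 7) = 8
North (Eve): min(6, 8) = 6
c (Yuki): max(3, 5) = 5
d (Yuki): max(7, 1) = 7
South (Eve): min(5, 7) = 5
Yuki prefers the higher value; North=6, South=5. North is better since 6 > 5.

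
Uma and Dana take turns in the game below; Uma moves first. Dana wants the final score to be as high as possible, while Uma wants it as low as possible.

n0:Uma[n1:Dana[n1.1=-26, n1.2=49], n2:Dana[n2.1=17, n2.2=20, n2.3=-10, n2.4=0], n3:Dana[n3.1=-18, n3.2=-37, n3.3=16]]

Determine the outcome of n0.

16

n1 (Dana): max(-26, 49) = 49
n2 (Dana): max(17, 20, -10, 0) = 20
n3 (Dana): max(-18, -37, 16) = 16
n0 (Uma): min(49, 20, 16) = 16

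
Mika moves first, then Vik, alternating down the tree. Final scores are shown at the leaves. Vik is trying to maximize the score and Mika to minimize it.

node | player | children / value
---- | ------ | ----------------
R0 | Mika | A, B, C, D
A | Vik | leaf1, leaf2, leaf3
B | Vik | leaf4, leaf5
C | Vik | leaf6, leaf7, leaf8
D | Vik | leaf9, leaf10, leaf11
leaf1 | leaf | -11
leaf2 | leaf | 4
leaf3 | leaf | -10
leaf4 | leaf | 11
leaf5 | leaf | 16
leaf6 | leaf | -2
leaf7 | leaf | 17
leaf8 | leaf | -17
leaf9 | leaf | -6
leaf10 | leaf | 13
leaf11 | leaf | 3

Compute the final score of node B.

B (Vik): max(11, 16) = 16

16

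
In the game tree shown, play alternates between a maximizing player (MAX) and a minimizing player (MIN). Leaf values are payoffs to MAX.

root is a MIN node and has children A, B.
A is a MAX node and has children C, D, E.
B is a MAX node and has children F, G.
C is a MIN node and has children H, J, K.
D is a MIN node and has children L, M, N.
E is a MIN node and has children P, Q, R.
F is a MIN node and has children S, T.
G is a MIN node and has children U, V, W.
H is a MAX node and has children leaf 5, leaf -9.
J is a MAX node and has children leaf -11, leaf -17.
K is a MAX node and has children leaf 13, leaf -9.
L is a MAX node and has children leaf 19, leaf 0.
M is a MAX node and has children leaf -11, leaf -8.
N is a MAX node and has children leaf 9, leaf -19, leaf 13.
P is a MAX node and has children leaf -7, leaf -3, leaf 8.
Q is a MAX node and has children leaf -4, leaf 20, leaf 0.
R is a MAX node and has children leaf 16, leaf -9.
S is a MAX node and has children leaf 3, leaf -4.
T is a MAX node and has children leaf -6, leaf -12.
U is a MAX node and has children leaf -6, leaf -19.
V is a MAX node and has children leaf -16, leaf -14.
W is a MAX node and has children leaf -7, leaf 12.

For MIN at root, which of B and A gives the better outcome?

B

S (MAX): max(3, -4) = 3
T (MAX): max(-6, -12) = -6
F (MIN): min(3, -6) = -6
U (MAX): max(-6, -19) = -6
V (MAX): max(-16, -14) = -14
W (MAX): max(-7, 12) = 12
G (MIN): min(-6, -14, 12) = -14
B (MAX): max(-6, -14) = -6
H (MAX): max(5, -9) = 5
J (MAX): max(-11, -17) = -11
K (MAX): max(13, -9) = 13
C (MIN): min(5, -11, 13) = -11
L (MAX): max(19, 0) = 19
M (MAX): max(-11, -8) = -8
N (MAX): max(9, -19, 13) = 13
D (MIN): min(19, -8, 13) = -8
P (MAX): max(-7, -3, 8) = 8
Q (MAX): max(-4, 20, 0) = 20
R (MAX): max(16, -9) = 16
E (MIN): min(8, 20, 16) = 8
A (MAX): max(-11, -8, 8) = 8
MIN prefers the lower value; B=-6, A=8. B is better since -6 < 8.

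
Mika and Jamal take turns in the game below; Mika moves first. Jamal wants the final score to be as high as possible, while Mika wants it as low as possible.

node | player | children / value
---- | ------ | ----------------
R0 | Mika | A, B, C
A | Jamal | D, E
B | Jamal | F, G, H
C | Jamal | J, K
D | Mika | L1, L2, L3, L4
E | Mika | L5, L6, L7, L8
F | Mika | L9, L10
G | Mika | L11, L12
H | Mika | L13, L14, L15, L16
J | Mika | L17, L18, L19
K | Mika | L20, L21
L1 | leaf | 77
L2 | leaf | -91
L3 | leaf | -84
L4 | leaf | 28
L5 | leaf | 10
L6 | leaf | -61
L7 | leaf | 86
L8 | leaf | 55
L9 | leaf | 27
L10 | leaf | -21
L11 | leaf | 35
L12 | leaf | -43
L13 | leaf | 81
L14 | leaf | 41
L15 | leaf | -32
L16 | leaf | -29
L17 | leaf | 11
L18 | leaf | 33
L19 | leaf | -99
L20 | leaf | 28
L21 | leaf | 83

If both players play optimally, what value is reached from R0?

D (Mika): min(77, -91, -84, 28) = -91
E (Mika): min(10, -61, 86, 55) = -61
A (Jamal): max(-91, -61) = -61
F (Mika): min(27, -21) = -21
G (Mika): min(35, -43) = -43
H (Mika): min(81, 41, -32, -29) = -32
B (Jamal): max(-21, -43, -32) = -21
J (Mika): min(11, 33, -99) = -99
K (Mika): min(28, 83) = 28
C (Jamal): max(-99, 28) = 28
R0 (Mika): min(-61, -21, 28) = -61

-61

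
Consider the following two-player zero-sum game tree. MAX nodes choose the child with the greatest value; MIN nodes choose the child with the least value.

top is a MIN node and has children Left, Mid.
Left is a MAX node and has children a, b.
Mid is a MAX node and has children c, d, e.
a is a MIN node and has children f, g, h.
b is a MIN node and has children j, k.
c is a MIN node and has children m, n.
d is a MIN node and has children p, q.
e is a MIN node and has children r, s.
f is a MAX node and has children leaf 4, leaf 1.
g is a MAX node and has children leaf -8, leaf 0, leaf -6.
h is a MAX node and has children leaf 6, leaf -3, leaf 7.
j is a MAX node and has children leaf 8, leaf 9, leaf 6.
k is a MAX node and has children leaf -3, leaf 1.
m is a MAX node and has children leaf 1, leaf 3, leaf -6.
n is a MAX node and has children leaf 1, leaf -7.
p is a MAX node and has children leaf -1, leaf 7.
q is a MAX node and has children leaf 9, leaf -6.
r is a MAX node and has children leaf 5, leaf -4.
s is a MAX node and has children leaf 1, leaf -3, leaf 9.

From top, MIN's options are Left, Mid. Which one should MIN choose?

Left

f (MAX): max(4, 1) = 4
g (MAX): max(-8, 0, -6) = 0
h (MAX): max(6, -3, 7) = 7
a (MIN): min(4, 0, 7) = 0
j (MAX): max(8, 9, 6) = 9
k (MAX): max(-3, 1) = 1
b (MIN): min(9, 1) = 1
Left (MAX): max(0, 1) = 1
m (MAX): max(1, 3, -6) = 3
n (MAX): max(1, -7) = 1
c (MIN): min(3, 1) = 1
p (MAX): max(-1, 7) = 7
q (MAX): max(9, -6) = 9
d (MIN): min(7, 9) = 7
r (MAX): max(5, -4) = 5
s (MAX): max(1, -3, 9) = 9
e (MIN): min(5, 9) = 5
Mid (MAX): max(1, 7, 5) = 7
top (MIN): min(1, 7) = 1
MIN at top wants the lowest of {Left=1, Mid=7}, so chooses Left.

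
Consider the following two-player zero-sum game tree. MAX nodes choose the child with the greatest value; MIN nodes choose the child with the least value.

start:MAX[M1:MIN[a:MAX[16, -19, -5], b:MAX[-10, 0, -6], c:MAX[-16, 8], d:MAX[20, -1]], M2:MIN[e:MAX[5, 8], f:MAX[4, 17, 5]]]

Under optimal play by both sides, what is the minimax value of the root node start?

8

a (MAX): max(16, -19, -5) = 16
b (MAX): max(-10, 0, -6) = 0
c (MAX): max(-16, 8) = 8
d (MAX): max(20, -1) = 20
M1 (MIN): min(16, 0, 8, 20) = 0
e (MAX): max(5, 8) = 8
f (MAX): max(4, 17, 5) = 17
M2 (MIN): min(8, 17) = 8
start (MAX): max(0, 8) = 8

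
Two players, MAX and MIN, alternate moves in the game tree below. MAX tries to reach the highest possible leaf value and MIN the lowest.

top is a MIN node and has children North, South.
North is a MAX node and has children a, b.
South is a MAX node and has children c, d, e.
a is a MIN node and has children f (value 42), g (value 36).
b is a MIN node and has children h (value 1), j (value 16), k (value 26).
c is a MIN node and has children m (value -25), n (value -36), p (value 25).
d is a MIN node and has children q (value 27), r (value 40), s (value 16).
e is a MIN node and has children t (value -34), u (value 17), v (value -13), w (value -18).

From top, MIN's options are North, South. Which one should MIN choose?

South

a (MIN): min(42, 36) = 36
b (MIN): min(1, 16, 26) = 1
North (MAX): max(36, 1) = 36
c (MIN): min(-25, -36, 25) = -36
d (MIN): min(27, 40, 16) = 16
e (MIN): min(-34, 17, -13, -18) = -34
South (MAX): max(-36, 16, -34) = 16
top (MIN): min(36, 16) = 16
MIN at top wants the lowest of {North=36, South=16}, so chooses South.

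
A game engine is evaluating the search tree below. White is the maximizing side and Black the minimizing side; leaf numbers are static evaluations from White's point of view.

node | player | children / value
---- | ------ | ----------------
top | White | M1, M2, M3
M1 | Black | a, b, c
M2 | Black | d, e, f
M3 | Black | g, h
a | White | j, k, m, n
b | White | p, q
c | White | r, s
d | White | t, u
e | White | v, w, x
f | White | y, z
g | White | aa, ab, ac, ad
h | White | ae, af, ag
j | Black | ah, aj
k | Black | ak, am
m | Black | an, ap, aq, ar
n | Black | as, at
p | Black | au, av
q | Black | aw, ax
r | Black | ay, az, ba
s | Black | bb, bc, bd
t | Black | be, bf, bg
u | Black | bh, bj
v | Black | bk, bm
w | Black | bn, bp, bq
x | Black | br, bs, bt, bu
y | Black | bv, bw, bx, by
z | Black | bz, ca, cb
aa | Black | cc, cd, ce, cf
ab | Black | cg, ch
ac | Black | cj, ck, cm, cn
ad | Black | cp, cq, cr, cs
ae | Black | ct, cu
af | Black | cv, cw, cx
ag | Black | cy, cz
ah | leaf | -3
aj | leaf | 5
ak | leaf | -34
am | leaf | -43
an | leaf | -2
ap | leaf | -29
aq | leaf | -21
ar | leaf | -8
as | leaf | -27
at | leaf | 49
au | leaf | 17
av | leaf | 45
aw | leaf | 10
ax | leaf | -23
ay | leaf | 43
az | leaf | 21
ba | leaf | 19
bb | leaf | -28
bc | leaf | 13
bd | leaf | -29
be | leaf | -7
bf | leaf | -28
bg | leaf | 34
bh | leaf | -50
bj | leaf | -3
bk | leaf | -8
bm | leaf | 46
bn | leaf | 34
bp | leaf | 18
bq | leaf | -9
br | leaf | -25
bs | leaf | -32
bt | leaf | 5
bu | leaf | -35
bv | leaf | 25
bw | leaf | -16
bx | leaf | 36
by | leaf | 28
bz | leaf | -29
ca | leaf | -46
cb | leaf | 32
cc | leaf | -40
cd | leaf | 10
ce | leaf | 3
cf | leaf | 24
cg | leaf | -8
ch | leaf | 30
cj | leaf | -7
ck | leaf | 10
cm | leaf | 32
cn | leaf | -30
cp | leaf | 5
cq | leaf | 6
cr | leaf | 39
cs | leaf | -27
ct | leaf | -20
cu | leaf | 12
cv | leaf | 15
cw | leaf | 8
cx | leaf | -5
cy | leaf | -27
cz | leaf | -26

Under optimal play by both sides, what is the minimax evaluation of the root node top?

-3

j (Black): min(-3, 5) = -3
k (Black): min(-34, -43) = -43
m (Black): min(-2, -29, -21, -8) = -29
n (Black): min(-27, 49) = -27
a (White): max(-3, -43, -29, -27) = -3
p (Black): min(17, 45) = 17
q (Black): min(10, -23) = -23
b (White): max(17, -23) = 17
r (Black): min(43, 21, 19) = 19
s (Black): min(-28, 13, -29) = -29
c (White): max(19, -29) = 19
M1 (Black): min(-3, 17, 19) = -3
t (Black): min(-7, -28, 34) = -28
u (Black): min(-50, -3) = -50
d (White): max(-28, -50) = -28
v (Black): min(-8, 46) = -8
w (Black): min(34, 18, -9) = -9
x (Black): min(-25, -32, 5, -35) = -35
e (White): max(-8, -9, -35) = -8
y (Black): min(25, -16, 36, 28) = -16
z (Black): min(-29, -46, 32) = -46
f (White): max(-16, -46) = -16
M2 (Black): min(-28, -8, -16) = -28
aa (Black): min(-40, 10, 3, 24) = -40
ab (Black): min(-8, 30) = -8
ac (Black): min(-7, 10, 32, -30) = -30
ad (Black): min(5, 6, 39, -27) = -27
g (White): max(-40, -8, -30, -27) = -8
ae (Black): min(-20, 12) = -20
af (Black): min(15, 8, -5) = -5
ag (Black): min(-27, -26) = -27
h (White): max(-20, -5, -27) = -5
M3 (Black): min(-8, -5) = -8
top (White): max(-3, -28, -8) = -3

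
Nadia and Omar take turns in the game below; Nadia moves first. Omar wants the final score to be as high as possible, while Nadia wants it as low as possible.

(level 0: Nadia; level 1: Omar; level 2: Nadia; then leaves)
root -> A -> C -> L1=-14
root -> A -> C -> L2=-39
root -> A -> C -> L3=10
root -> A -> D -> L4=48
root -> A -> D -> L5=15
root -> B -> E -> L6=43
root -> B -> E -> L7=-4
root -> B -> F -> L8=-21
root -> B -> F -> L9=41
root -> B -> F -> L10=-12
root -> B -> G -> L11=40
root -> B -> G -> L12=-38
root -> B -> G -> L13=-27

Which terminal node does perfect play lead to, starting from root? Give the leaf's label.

C (Nadia): min(-14, -39, 10) = -39
D (Nadia): min(48, 15) = 15
A (Omar): max(-39, 15) = 15
E (Nadia): min(43, -4) = -4
F (Nadia): min(-21, 41, -12) = -21
G (Nadia): min(40, -38, -27) = -38
B (Omar): max(-4, -21, -38) = -4
root (Nadia): min(15, -4) = -4
At root, Nadia picks B (lowest: -4).
At B, Omar picks E (highest: -4).
At E, Nadia picks L7 (lowest: -4).
Terminal value -4.

L7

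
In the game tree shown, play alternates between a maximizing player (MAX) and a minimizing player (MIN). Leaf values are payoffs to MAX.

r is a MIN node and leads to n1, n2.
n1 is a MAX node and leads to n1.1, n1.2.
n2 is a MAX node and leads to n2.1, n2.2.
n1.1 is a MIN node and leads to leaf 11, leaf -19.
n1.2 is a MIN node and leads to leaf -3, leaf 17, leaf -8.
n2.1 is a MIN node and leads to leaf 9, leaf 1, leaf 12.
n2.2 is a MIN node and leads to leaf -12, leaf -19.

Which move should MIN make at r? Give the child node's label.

n1.1 (MIN): min(11, -19) = -19
n1.2 (MIN): min(-3, 17, -8) = -8
n1 (MAX): max(-19, -8) = -8
n2.1 (MIN): min(9, 1, 12) = 1
n2.2 (MIN): min(-12, -19) = -19
n2 (MAX): max(1, -19) = 1
r (MIN): min(-8, 1) = -8
MIN at r wants the lowest of {n1=-8, n2=1}, so chooses n1.

n1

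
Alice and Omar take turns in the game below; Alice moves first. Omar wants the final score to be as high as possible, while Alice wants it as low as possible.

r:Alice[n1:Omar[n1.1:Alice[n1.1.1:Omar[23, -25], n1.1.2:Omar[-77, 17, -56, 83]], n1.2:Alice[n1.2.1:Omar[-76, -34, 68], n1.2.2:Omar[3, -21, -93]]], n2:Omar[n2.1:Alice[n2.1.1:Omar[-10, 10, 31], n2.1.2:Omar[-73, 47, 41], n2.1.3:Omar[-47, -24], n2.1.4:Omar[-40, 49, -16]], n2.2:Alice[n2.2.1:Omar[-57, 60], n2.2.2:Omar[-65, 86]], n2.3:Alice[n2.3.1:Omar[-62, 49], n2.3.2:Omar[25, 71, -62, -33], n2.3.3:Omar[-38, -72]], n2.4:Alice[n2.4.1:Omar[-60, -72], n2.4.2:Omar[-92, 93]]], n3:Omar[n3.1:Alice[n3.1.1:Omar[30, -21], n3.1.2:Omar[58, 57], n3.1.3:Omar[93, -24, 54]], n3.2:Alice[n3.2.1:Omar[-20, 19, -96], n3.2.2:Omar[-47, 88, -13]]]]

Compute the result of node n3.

n3.1.1 (Omar): max(30, -21) = 30
n3.1.2 (Omar): max(58, 57) = 58
n3.1.3 (Omar): max(93, -24, 54) = 93
n3.1 (Alice): min(30, 58, 93) = 30
n3.2.1 (Omar): max(-20, 19, -96) = 19
n3.2.2 (Omar): max(-47, 88, -13) = 88
n3.2 (Alice): min(19, 88) = 19
n3 (Omar): max(30, 19) = 30

30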